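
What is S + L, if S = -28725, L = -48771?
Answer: -77496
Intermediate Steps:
S + L = -28725 - 48771 = -77496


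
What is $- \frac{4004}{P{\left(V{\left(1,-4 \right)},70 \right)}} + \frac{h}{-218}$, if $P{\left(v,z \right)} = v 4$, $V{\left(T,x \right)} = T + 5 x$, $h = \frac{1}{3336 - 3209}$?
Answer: $\frac{27713667}{526034} \approx 52.684$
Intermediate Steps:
$h = \frac{1}{127} \approx 0.007874$
$P{\left(v,z \right)} = 4 v$
$- \frac{4004}{P{\left(V{\left(1,-4 \right)},70 \right)}} + \frac{h}{-218} = - \frac{4004}{4 \left(1 + 5 \left(-4\right)\right)} + \frac{1}{127 \left(-218\right)} = - \frac{4004}{4 \left(1 - 20\right)} + \frac{1}{127} \left(- \frac{1}{218}\right) = - \frac{4004}{4 \left(-19\right)} - \frac{1}{27686} = - \frac{4004}{-76} - \frac{1}{27686} = \left(-4004\right) \left(- \frac{1}{76}\right) - \frac{1}{27686} = \frac{1001}{19} - \frac{1}{27686} = \frac{27713667}{526034}$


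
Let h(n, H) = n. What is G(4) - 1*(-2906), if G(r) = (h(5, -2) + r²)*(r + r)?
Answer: 3074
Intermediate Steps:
G(r) = 2*r*(5 + r²) (G(r) = (5 + r²)*(r + r) = (5 + r²)*(2*r) = 2*r*(5 + r²))
G(4) - 1*(-2906) = 2*4*(5 + 4²) - 1*(-2906) = 2*4*(5 + 16) + 2906 = 2*4*21 + 2906 = 168 + 2906 = 3074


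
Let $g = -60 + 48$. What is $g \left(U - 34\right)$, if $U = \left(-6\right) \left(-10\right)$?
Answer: $-312$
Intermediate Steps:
$g = -12$
$U = 60$
$g \left(U - 34\right) = - 12 \left(60 - 34\right) = \left(-12\right) 26 = -312$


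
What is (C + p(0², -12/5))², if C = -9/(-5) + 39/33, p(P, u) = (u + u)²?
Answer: 51208336/75625 ≈ 677.13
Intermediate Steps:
p(P, u) = 4*u² (p(P, u) = (2*u)² = 4*u²)
C = 164/55 (C = -9*(-⅕) + 39*(1/33) = 9/5 + 13/11 = 164/55 ≈ 2.9818)
(C + p(0², -12/5))² = (164/55 + 4*(-12/5)²)² = (164/55 + 4*(144/25))² = (164/55 + 576/25)² = (7156/275)² = 51208336/75625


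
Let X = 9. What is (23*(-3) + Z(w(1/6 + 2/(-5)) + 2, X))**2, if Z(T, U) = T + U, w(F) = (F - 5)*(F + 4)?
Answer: 4891743481/810000 ≈ 6039.2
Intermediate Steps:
w(F) = (-5 + F)*(4 + F)
(23*(-3) + Z(w(1/6 + 2/(-5)) + 2, X))**2 = (23*(-3) + (((-20 + (1/6 + 2/(-5))**2 - (1/6 + 2/(-5))) + 2) + 9))**2 = (-69 + (((-20 + (1*(1/6) + 2*(-1/5))**2 - (1*(1/6) + 2*(-1/5))) + 2) + 9))**2 = (-69 + (((-20 + (1/6 - 2/5)**2 - (1/6 - 2/5)) + 2) + 9))**2 = (-69 + (((-20 + (-7/30)**2 - 1*(-7/30)) + 2) + 9))**2 = (-69 + (((-20 + 49/900 + 7/30) + 2) + 9))**2 = (-69 + ((-17741/900 + 2) + 9))**2 = (-69 + (-15941/900 + 9))**2 = (-69 - 7841/900)**2 = (-69941/900)**2 = 4891743481/810000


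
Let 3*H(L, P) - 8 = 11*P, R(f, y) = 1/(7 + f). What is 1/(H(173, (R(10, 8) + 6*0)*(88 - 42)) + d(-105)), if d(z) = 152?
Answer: 17/2798 ≈ 0.0060758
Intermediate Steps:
H(L, P) = 8/3 + 11*P/3 (H(L, P) = 8/3 + (11*P)/3 = 8/3 + 11*P/3)
1/(H(173, (R(10, 8) + 6*0)*(88 - 42)) + d(-105)) = 1/((8/3 + 11*((1/(7 + 10) + 6*0)*(88 - 42))/3) + 152) = 1/((8/3 + 11*((1/17 + 0)*46)/3) + 152) = 1/((8/3 + 11*((1/17)*46)/3) + 152) = 1/((8/3 + (11/3)*(46/17)) + 152) = 1/((8/3 + 506/51) + 152) = 1/(214/17 + 152) = 1/(2798/17) = 17/2798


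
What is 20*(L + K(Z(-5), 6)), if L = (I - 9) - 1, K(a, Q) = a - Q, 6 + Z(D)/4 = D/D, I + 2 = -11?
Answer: -980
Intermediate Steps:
I = -13 (I = -2 - 11 = -13)
Z(D) = -20 (Z(D) = -24 + 4*(D/D) = -24 + 4*1 = -24 + 4 = -20)
L = -23 (L = (-13 - 9) - 1 = -22 - 1 = -23)
20*(L + K(Z(-5), 6)) = 20*(-23 + (-20 - 1*6)) = 20*(-23 + (-20 - 6)) = 20*(-23 - 26) = 20*(-49) = -980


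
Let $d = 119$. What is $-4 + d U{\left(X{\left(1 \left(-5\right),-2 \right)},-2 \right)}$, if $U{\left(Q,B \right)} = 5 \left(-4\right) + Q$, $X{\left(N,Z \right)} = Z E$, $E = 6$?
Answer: $-3812$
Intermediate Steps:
$X{\left(N,Z \right)} = 6 Z$ ($X{\left(N,Z \right)} = Z 6 = 6 Z$)
$U{\left(Q,B \right)} = -20 + Q$
$-4 + d U{\left(X{\left(1 \left(-5\right),-2 \right)},-2 \right)} = -4 + 119 \left(-20 + 6 \left(-2\right)\right) = -4 + 119 \left(-20 - 12\right) = -4 + 119 \left(-32\right) = -4 - 3808 = -3812$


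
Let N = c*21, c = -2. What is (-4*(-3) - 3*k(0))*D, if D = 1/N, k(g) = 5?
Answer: 1/14 ≈ 0.071429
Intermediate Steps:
N = -42 (N = -2*21 = -42)
D = -1/42 (D = 1/(-42) = -1/42 ≈ -0.023810)
(-4*(-3) - 3*k(0))*D = (-4*(-3) - 3*5)*(-1/42) = (12 - 15)*(-1/42) = -3*(-1/42) = 1/14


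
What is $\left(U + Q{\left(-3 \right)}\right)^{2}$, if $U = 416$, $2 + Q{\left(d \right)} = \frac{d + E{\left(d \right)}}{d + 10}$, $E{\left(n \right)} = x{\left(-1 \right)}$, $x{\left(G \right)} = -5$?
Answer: $\frac{8352100}{49} \approx 1.7045 \cdot 10^{5}$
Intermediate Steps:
$E{\left(n \right)} = -5$
$Q{\left(d \right)} = -2 + \frac{-5 + d}{10 + d}$ ($Q{\left(d \right)} = -2 + \frac{d - 5}{d + 10} = -2 + \frac{-5 + d}{10 + d}$)
$\left(U + Q{\left(-3 \right)}\right)^{2} = \left(416 + \frac{-25 - -3}{10 - 3}\right)^{2} = \left(416 + \frac{-25 + 3}{7}\right)^{2} = \left(416 + \frac{1}{7} \left(-22\right)\right)^{2} = \left(416 - \frac{22}{7}\right)^{2} = \left(\frac{2890}{7}\right)^{2} = \frac{8352100}{49}$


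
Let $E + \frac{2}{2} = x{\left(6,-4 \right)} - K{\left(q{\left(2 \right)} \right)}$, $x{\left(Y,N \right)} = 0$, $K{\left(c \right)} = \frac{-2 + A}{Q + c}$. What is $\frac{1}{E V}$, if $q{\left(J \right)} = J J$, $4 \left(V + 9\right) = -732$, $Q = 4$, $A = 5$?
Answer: $\frac{1}{264} \approx 0.0037879$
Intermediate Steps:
$V = -192$ ($V = -9 + \frac{1}{4} \left(-732\right) = -9 - 183 = -192$)
$q{\left(J \right)} = J^{2}$
$K{\left(c \right)} = \frac{3}{4 + c}$ ($K{\left(c \right)} = \frac{-2 + 5}{4 + c} = \frac{3}{4 + c}$)
$E = - \frac{11}{8}$ ($E = -1 + \left(0 - \frac{3}{4 + 2^{2}}\right) = -1 + \left(0 - \frac{3}{4 + 4}\right) = -1 + \left(0 - \frac{3}{8}\right) = -1 - \frac{3}{8} = - \frac{11}{8} \approx -1.375$)
$\frac{1}{E V} = \frac{1}{\left(- \frac{11}{8}\right) \left(-192\right)} = \frac{1}{264}$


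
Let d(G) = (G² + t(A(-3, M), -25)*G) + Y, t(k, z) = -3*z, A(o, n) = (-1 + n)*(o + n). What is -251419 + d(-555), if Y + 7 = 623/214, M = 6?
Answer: 3205059/214 ≈ 14977.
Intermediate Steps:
A(o, n) = (-1 + n)*(n + o)
Y = -875/214 (Y = -7 + 623/214 = -875/214 ≈ -4.0888)
d(G) = -875/214 + G² + 75*G (d(G) = (G² + (-3*(-25))*G) - 875/214 = (G² + 75*G) - 875/214 = -875/214 + G² + 75*G)
-251419 + d(-555) = -251419 + (-875/214 + (-555)² + 75*(-555)) = -251419 + (-875/214 + 308025 - 41625) = -251419 + 57008725/214 = 3205059/214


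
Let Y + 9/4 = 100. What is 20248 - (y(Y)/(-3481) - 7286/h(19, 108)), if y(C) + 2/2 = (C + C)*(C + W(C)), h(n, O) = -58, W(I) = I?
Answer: 8129769709/403796 ≈ 20133.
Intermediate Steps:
Y = 391/4 (Y = -9/4 + 100 = 391/4 ≈ 97.750)
y(C) = -1 + 4*C² (y(C) = -1 + (C + C)*(C + C) = -1 + (2*C)*(2*C) = -1 + 4*C²)
20248 - (y(Y)/(-3481) - 7286/h(19, 108)) = 20248 - ((-1 + 4*(391/4)²)/(-3481) - 7286/(-58)) = 20248 - ((-1 + 4*(152881/16))*(-1/3481) - 7286*(-1/58)) = 20248 - ((-1 + 152881/4)*(-1/3481) + 3643/29) = 20248 - ((152877/4)*(-1/3481) + 3643/29) = 20248 - (-152877/13924 + 3643/29) = 20248 - 1*46291699/403796 = 20248 - 46291699/403796 = 8129769709/403796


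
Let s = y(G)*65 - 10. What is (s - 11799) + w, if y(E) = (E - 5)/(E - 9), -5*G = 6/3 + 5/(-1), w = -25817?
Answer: -789431/21 ≈ -37592.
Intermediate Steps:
G = 3/5 (G = -(6/3 + 5/(-1))/5 = -(6*(1/3) + 5*(-1))/5 = -(2 - 5)/5 = -1/5*(-3) = 3/5 ≈ 0.60000)
y(E) = (-5 + E)/(-9 + E)
s = 505/21 (s = ((-5 + 3/5)/(-9 + 3/5))*65 - 10 = (-22/5/(-42/5))*65 - 10 = -5/42*(-22/5)*65 - 10 = (11/21)*65 - 10 = 715/21 - 10 = 505/21 ≈ 24.048)
(s - 11799) + w = (505/21 - 11799) - 25817 = -247274/21 - 25817 = -789431/21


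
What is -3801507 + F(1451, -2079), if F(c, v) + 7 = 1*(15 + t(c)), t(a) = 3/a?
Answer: -5515975046/1451 ≈ -3.8015e+6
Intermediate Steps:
F(c, v) = 8 + 3/c (F(c, v) = -7 + 1*(15 + 3/c) = -7 + (15 + 3/c) = 8 + 3/c)
-3801507 + F(1451, -2079) = -3801507 + (8 + 3/1451) = -3801507 + 11611/1451 = -5515975046/1451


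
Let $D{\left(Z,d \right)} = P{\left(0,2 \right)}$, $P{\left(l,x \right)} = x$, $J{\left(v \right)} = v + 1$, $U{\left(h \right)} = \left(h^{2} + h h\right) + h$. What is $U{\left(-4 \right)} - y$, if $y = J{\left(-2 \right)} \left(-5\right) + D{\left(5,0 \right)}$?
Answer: $21$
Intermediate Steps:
$U{\left(h \right)} = h + 2 h^{2}$ ($U{\left(h \right)} = \left(h^{2} + h^{2}\right) + h = 2 h^{2} + h = h + 2 h^{2}$)
$J{\left(v \right)} = 1 + v$
$D{\left(Z,d \right)} = 2$
$y = 7$ ($y = \left(1 - 2\right) \left(-5\right) + 2 = \left(-1\right) \left(-5\right) + 2 = 5 + 2 = 7$)
$U{\left(-4 \right)} - y = - 4 \left(1 + 2 \left(-4\right)\right) - 7 = - 4 \left(1 - 8\right) - 7 = \left(-4\right) \left(-7\right) - 7 = 28 - 7 = 21$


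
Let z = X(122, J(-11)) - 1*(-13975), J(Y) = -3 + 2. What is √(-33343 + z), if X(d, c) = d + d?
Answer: 2*I*√4781 ≈ 138.29*I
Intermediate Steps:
J(Y) = -1
X(d, c) = 2*d
z = 14219 (z = 2*122 - 1*(-13975) = 244 + 13975 = 14219)
√(-33343 + z) = √(-33343 + 14219) = √(-19124) = 2*I*√4781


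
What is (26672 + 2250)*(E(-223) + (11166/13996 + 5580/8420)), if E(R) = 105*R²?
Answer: 222460806182224695/1473079 ≈ 1.5102e+11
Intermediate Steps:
(26672 + 2250)*(E(-223) + (11166/13996 + 5580/8420)) = (26672 + 2250)*(105*(-223)² + (11166/13996 + 5580/8420)) = 28922*(105*49729 + (11166*(1/13996) + 5580*(1/8420))) = 28922*(5221545 + (5583/6998 + 279/421)) = 28922*(5221545 + 4302885/2946158) = 28922*(15383500876995/2946158) = 222460806182224695/1473079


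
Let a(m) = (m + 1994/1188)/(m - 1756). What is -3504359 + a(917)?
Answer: -1746453923089/498366 ≈ -3.5044e+6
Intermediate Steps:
a(m) = (997/594 + m)/(-1756 + m) (a(m) = (m + 1994*(1/1188))/(-1756 + m) = (m + 997/594)/(-1756 + m) = (997/594 + m)/(-1756 + m))
-3504359 + a(917) = -3504359 + (997/594 + 917)/(-1756 + 917) = -3504359 + (545695/594)/(-839) = -3504359 - 1/839*545695/594 = -3504359 - 545695/498366 = -1746453923089/498366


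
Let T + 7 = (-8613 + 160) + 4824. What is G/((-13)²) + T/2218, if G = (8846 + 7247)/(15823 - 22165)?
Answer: -280910843/169803426 ≈ -1.6543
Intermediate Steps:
T = -3636 (T = -7 + ((-8613 + 160) + 4824) = -7 + (-8453 + 4824) = -7 - 3629 = -3636)
G = -2299/906 (G = 16093/(-6342) = 16093*(-1/6342) = -2299/906 ≈ -2.5375)
G/((-13)²) + T/2218 = -2299/(906*((-13)²)) - 3636/2218 = -2299/906/169 - 3636*1/2218 = -2299/906*1/169 - 1818/1109 = -2299/153114 - 1818/1109 = -280910843/169803426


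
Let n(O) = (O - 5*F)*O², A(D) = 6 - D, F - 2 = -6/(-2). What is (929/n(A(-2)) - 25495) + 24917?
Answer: -629793/1088 ≈ -578.85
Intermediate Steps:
F = 5 (F = 2 - 6/(-2) = 2 - 6*(-½) = 2 + 3 = 5)
n(O) = O²*(-25 + O) (n(O) = (O - 5*5)*O² = (O - 25)*O² = (-25 + O)*O² = O²*(-25 + O))
(929/n(A(-2)) - 25495) + 24917 = (929/(((6 - 1*(-2))²*(-25 + (6 - 1*(-2))))) - 25495) + 24917 = (929/(((6 + 2)²*(-25 + (6 + 2)))) - 25495) + 24917 = (929/((8²*(-25 + 8))) - 25495) + 24917 = (929/((64*(-17))) - 25495) + 24917 = (929/(-1088) - 25495) + 24917 = (929*(-1/1088) - 25495) + 24917 = (-929/1088 - 25495) + 24917 = -27739489/1088 + 24917 = -629793/1088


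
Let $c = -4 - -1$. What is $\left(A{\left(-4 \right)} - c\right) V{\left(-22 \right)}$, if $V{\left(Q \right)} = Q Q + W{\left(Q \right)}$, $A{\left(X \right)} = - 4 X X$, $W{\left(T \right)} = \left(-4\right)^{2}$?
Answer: $-30500$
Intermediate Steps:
$c = -3$ ($c = -4 + 1 = -3$)
$W{\left(T \right)} = 16$
$A{\left(X \right)} = - 4 X^{2}$
$V{\left(Q \right)} = 16 + Q^{2}$ ($V{\left(Q \right)} = Q Q + 16 = Q^{2} + 16 = 16 + Q^{2}$)
$\left(A{\left(-4 \right)} - c\right) V{\left(-22 \right)} = \left(- 4 \left(-4\right)^{2} - -3\right) \left(16 + \left(-22\right)^{2}\right) = \left(\left(-4\right) 16 + 3\right) \left(16 + 484\right) = \left(-64 + 3\right) 500 = \left(-61\right) 500 = -30500$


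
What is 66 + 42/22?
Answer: 747/11 ≈ 67.909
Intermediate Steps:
66 + 42/22 = 66 + (1/22)*42 = 66 + 21/11 = 747/11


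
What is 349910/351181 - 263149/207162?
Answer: -19924873549/72751358322 ≈ -0.27388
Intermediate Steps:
349910/351181 - 263149/207162 = -19924873549/72751358322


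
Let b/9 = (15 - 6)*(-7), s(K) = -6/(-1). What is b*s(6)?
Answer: -3402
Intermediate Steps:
s(K) = 6 (s(K) = -6*(-1) = 6)
b = -567 (b = 9*((15 - 6)*(-7)) = 9*(9*(-7)) = 9*(-63) = -567)
b*s(6) = -567*6 = -3402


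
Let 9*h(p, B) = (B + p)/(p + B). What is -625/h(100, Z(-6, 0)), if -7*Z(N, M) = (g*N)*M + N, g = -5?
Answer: -5625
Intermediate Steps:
Z(N, M) = -N/7 + 5*M*N/7 (Z(N, M) = -((-5*N)*M + N)/7 = -(-5*M*N + N)/7 = -(N - 5*M*N)/7 = -N/7 + 5*M*N/7)
h(p, B) = 1/9 (h(p, B) = ((B + p)/(p + B))/9 = ((B + p)/(B + p))/9 = (1/9)*1 = 1/9)
-625/h(100, Z(-6, 0)) = -625/1/9 = -625*9 = -5625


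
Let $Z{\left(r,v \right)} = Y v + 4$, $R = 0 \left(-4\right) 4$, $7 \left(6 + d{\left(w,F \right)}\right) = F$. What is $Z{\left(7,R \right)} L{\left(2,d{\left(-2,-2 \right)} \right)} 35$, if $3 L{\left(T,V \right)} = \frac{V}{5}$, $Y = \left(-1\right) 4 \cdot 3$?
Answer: $- \frac{176}{3} \approx -58.667$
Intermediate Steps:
$d{\left(w,F \right)} = -6 + \frac{F}{7}$
$Y = -12$ ($Y = \left(-4\right) 3 = -12$)
$L{\left(T,V \right)} = \frac{V}{15}$ ($L{\left(T,V \right)} = \frac{V \frac{1}{5}}{3} = \frac{\frac{1}{5} V}{3} = \frac{V}{15}$)
$R = 0$ ($R = 0 \cdot 4 = 0$)
$Z{\left(r,v \right)} = 4 - 12 v$ ($Z{\left(r,v \right)} = - 12 v + 4 = 4 - 12 v$)
$Z{\left(7,R \right)} L{\left(2,d{\left(-2,-2 \right)} \right)} 35 = \left(4 - 0\right) \frac{-6 + \frac{1}{7} \left(-2\right)}{15} \cdot 35 = \left(4 + 0\right) \frac{-6 - \frac{2}{7}}{15} \cdot 35 = 4 \cdot \frac{1}{15} \left(- \frac{44}{7}\right) 35 = 4 \left(- \frac{44}{105}\right) 35 = \left(- \frac{176}{105}\right) 35 = - \frac{176}{3}$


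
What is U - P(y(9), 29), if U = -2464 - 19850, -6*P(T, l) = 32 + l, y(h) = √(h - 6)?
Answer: -133823/6 ≈ -22304.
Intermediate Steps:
y(h) = √(-6 + h)
P(T, l) = -16/3 - l/6 (P(T, l) = -(32 + l)/6 = -16/3 - l/6)
U = -22314
U - P(y(9), 29) = -22314 - (-16/3 - ⅙*29) = -22314 - (-16/3 - 29/6) = -22314 - 1*(-61/6) = -22314 + 61/6 = -133823/6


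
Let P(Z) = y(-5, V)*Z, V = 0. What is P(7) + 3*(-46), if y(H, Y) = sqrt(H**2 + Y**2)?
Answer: -103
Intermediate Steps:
P(Z) = 5*Z (P(Z) = sqrt((-5)**2 + 0**2)*Z = sqrt(25 + 0)*Z = sqrt(25)*Z = 5*Z)
P(7) + 3*(-46) = 5*7 + 3*(-46) = 35 - 138 = -103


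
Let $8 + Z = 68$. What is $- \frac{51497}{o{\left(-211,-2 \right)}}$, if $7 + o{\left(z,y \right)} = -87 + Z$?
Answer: $\frac{51497}{34} \approx 1514.6$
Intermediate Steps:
$Z = 60$ ($Z = -8 + 68 = 60$)
$o{\left(z,y \right)} = -34$ ($o{\left(z,y \right)} = -7 + \left(-87 + 60\right) = -7 - 27 = -34$)
$- \frac{51497}{o{\left(-211,-2 \right)}} = - \frac{51497}{-34} = \left(-51497\right) \left(- \frac{1}{34}\right) = \frac{51497}{34}$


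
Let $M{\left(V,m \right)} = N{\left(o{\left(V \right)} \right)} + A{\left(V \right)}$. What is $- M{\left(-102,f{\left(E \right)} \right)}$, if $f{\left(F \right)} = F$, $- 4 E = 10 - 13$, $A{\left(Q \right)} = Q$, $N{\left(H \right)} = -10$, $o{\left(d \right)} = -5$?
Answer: $112$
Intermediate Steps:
$E = \frac{3}{4}$ ($E = - \frac{10 - 13}{4} = \left(- \frac{1}{4}\right) \left(-3\right) = \frac{3}{4} \approx 0.75$)
$M{\left(V,m \right)} = -10 + V$
$- M{\left(-102,f{\left(E \right)} \right)} = - (-10 - 102) = \left(-1\right) \left(-112\right) = 112$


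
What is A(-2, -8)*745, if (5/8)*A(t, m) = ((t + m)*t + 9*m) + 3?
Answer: -58408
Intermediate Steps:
A(t, m) = 24/5 + 72*m/5 + 8*t*(m + t)/5 (A(t, m) = 8*(((t + m)*t + 9*m) + 3)/5 = 8*(((m + t)*t + 9*m) + 3)/5 = 8*((t*(m + t) + 9*m) + 3)/5 = 8*((9*m + t*(m + t)) + 3)/5 = 8*(3 + 9*m + t*(m + t))/5 = 24/5 + 72*m/5 + 8*t*(m + t)/5)
A(-2, -8)*745 = (24/5 + (8/5)*(-2)**2 + (72/5)*(-8) + (8/5)*(-8)*(-2))*745 = (24/5 + (8/5)*4 - 576/5 + 128/5)*745 = (24/5 + 32/5 - 576/5 + 128/5)*745 = -392/5*745 = -58408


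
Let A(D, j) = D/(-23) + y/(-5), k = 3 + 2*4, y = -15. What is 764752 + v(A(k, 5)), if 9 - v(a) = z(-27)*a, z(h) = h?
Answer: 17591069/23 ≈ 7.6483e+5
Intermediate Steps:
k = 11 (k = 3 + 8 = 11)
A(D, j) = 3 - D/23 (A(D, j) = D/(-23) - 15/(-5) = D*(-1/23) - 15*(-⅕) = -D/23 + 3 = 3 - D/23)
v(a) = 9 + 27*a (v(a) = 9 - (-27)*a = 9 + 27*a)
764752 + v(A(k, 5)) = 764752 + (9 + 27*(3 - 1/23*11)) = 764752 + (9 + 27*(3 - 11/23)) = 764752 + (9 + 27*(58/23)) = 764752 + (9 + 1566/23) = 764752 + 1773/23 = 17591069/23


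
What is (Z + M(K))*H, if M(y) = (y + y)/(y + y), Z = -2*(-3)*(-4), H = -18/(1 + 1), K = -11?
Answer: 207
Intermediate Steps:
H = -9 (H = -18/2 = -18*½ = -9)
Z = -24 (Z = 6*(-4) = -24)
M(y) = 1 (M(y) = (2*y)/((2*y)) = (2*y)*(1/(2*y)) = 1)
(Z + M(K))*H = (-24 + 1)*(-9) = -23*(-9) = 207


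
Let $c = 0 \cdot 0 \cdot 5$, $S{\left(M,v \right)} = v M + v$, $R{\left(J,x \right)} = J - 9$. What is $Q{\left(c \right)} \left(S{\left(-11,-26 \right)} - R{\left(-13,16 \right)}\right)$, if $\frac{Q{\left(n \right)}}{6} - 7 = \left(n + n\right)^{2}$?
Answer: $11844$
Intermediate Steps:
$R{\left(J,x \right)} = -9 + J$ ($R{\left(J,x \right)} = J - 9 = -9 + J$)
$S{\left(M,v \right)} = v + M v$ ($S{\left(M,v \right)} = M v + v = v + M v$)
$c = 0$ ($c = 0 \cdot 5 = 0$)
$Q{\left(n \right)} = 42 + 24 n^{2}$ ($Q{\left(n \right)} = 42 + 6 \left(n + n\right)^{2} = 42 + 6 \left(2 n\right)^{2} = 42 + 6 \cdot 4 n^{2} = 42 + 24 n^{2}$)
$Q{\left(c \right)} \left(S{\left(-11,-26 \right)} - R{\left(-13,16 \right)}\right) = \left(42 + 24 \cdot 0^{2}\right) \left(- 26 \left(1 - 11\right) - \left(-9 - 13\right)\right) = \left(42 + 24 \cdot 0\right) \left(\left(-26\right) \left(-10\right) - -22\right) = \left(42 + 0\right) \left(260 + 22\right) = 42 \cdot 282 = 11844$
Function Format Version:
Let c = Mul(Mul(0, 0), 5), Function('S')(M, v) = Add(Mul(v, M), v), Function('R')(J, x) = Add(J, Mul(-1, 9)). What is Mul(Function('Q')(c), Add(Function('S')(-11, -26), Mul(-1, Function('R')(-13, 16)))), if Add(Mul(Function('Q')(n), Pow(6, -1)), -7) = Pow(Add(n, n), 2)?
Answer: 11844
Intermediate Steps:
Function('R')(J, x) = Add(-9, J) (Function('R')(J, x) = Add(J, -9) = Add(-9, J))
Function('S')(M, v) = Add(v, Mul(M, v)) (Function('S')(M, v) = Add(Mul(M, v), v) = Add(v, Mul(M, v)))
c = 0 (c = Mul(0, 5) = 0)
Function('Q')(n) = Add(42, Mul(24, Pow(n, 2))) (Function('Q')(n) = Add(42, Mul(6, Pow(Add(n, n), 2))) = Add(42, Mul(6, Pow(Mul(2, n), 2))) = Add(42, Mul(6, Mul(4, Pow(n, 2)))) = Add(42, Mul(24, Pow(n, 2))))
Mul(Function('Q')(c), Add(Function('S')(-11, -26), Mul(-1, Function('R')(-13, 16)))) = Mul(Add(42, Mul(24, Pow(0, 2))), Add(Mul(-26, Add(1, -11)), Mul(-1, Add(-9, -13)))) = Mul(Add(42, Mul(24, 0)), Add(Mul(-26, -10), Mul(-1, -22))) = Mul(Add(42, 0), Add(260, 22)) = Mul(42, 282) = 11844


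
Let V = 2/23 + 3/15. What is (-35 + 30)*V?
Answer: -33/23 ≈ -1.4348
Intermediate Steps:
V = 33/115 (V = 2*(1/23) + 3*(1/15) = 2/23 + 1/5 = 33/115 ≈ 0.28696)
(-35 + 30)*V = (-35 + 30)*(33/115) = -5*33/115 = -33/23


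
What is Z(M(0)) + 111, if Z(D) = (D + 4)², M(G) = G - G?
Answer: 127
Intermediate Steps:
M(G) = 0
Z(D) = (4 + D)²
Z(M(0)) + 111 = (4 + 0)² + 111 = 4² + 111 = 16 + 111 = 127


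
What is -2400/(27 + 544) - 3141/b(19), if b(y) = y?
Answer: -1839111/10849 ≈ -169.52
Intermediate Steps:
-2400/(27 + 544) - 3141/b(19) = -2400/(27 + 544) - 3141/19 = -2400/571 - 3141*1/19 = -2400*1/571 - 3141/19 = -2400/571 - 3141/19 = -1839111/10849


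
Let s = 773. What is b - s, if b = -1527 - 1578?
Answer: -3878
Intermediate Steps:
b = -3105
b - s = -3105 - 1*773 = -3105 - 773 = -3878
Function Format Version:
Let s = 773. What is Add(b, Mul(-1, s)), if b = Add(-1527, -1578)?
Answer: -3878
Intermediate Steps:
b = -3105
Add(b, Mul(-1, s)) = Add(-3105, Mul(-1, 773)) = Add(-3105, -773) = -3878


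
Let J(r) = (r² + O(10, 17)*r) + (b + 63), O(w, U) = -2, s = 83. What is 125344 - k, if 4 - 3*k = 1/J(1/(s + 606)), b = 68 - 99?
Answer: 5711751106181/45569085 ≈ 1.2534e+5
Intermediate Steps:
b = -31
J(r) = 32 + r² - 2*r (J(r) = (r² - 2*r) + (-31 + 63) = (r² - 2*r) + 32 = 32 + r² - 2*r)
k = 60284059/45569085 (k = 4/3 - 1/(3*(32 + (1/(83 + 606))² - 2/(83 + 606))) = 4/3 - 1/(3*(32 + (1/689)² - 2/689)) = 4/3 - 1/(3*(32 + (1/689)² - 2*1/689)) = 4/3 - 1/(3*(32 + 1/474721 - 2/689)) = 4/3 - 1/(3*15189695/474721) = 4/3 - ⅓*474721/15189695 = 4/3 - 474721/45569085 = 60284059/45569085 ≈ 1.3229)
125344 - k = 125344 - 1*60284059/45569085 = 125344 - 60284059/45569085 = 5711751106181/45569085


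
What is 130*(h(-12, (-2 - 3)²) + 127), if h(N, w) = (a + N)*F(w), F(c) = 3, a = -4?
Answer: 10270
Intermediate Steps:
h(N, w) = -12 + 3*N (h(N, w) = (-4 + N)*3 = -12 + 3*N)
130*(h(-12, (-2 - 3)²) + 127) = 130*((-12 + 3*(-12)) + 127) = 130*((-12 - 36) + 127) = 130*(-48 + 127) = 130*79 = 10270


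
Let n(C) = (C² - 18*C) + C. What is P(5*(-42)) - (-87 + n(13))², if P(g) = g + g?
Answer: -19741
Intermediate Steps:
n(C) = C² - 17*C
P(g) = 2*g
P(5*(-42)) - (-87 + n(13))² = 2*(5*(-42)) - (-87 + 13*(-17 + 13))² = 2*(-210) - (-87 + 13*(-4))² = -420 - (-87 - 52)² = -420 - 1*(-139)² = -420 - 1*19321 = -420 - 19321 = -19741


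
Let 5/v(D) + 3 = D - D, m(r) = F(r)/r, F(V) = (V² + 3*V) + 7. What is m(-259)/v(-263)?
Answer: 28419/185 ≈ 153.62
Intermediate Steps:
F(V) = 7 + V² + 3*V
m(r) = (7 + r² + 3*r)/r
v(D) = -5/3 (v(D) = 5/(-3 + (D - D)) = 5/(-3 + 0) = 5/(-3) = 5*(-⅓) = -5/3)
m(-259)/v(-263) = (3 - 259 + 7/(-259))/(-5/3) = (3 - 259 + 7*(-1/259))*(-⅗) = (3 - 259 - 1/37)*(-⅗) = -9473/37*(-⅗) = 28419/185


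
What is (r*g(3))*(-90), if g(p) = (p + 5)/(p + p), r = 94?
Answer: -11280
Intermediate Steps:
g(p) = (5 + p)/(2*p) (g(p) = (5 + p)/((2*p)) = (5 + p)*(1/(2*p)) = (5 + p)/(2*p))
(r*g(3))*(-90) = (94*((1/2)*(5 + 3)/3))*(-90) = (94*((1/2)*(1/3)*8))*(-90) = (94*(4/3))*(-90) = (376/3)*(-90) = -11280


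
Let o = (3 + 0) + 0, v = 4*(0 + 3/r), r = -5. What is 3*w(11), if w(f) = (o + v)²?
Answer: 27/25 ≈ 1.0800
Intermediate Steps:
v = -12/5 (v = 4*(0 + 3/(-5)) = 4*(0 + 3*(-⅕)) = 4*(0 - ⅗) = 4*(-⅗) = -12/5 ≈ -2.4000)
o = 3 (o = 3 + 0 = 3)
w(f) = 9/25 (w(f) = (3 - 12/5)² = (⅗)² = 9/25)
3*w(11) = 3*(9/25) = 27/25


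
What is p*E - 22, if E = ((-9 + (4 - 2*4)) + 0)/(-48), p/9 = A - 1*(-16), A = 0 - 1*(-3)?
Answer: 389/16 ≈ 24.313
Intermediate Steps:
A = 3 (A = 0 + 3 = 3)
p = 171 (p = 9*(3 - 1*(-16)) = 9*(3 + 16) = 9*19 = 171)
E = 13/48 (E = ((-9 + (4 - 8)) + 0)*(-1/48) = ((-9 - 4) + 0)*(-1/48) = (-13 + 0)*(-1/48) = -13*(-1/48) = 13/48 ≈ 0.27083)
p*E - 22 = 171*(13/48) - 22 = 741/16 - 22 = 389/16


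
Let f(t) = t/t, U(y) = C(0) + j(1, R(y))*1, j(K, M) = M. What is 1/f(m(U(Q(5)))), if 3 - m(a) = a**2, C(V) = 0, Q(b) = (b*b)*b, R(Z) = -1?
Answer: 1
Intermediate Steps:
Q(b) = b**3 (Q(b) = b**2*b = b**3)
U(y) = -1 (U(y) = 0 - 1*1 = 0 - 1 = -1)
m(a) = 3 - a**2
f(t) = 1
1/f(m(U(Q(5)))) = 1/1 = 1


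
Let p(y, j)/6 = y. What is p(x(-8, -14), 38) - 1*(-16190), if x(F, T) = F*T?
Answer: 16862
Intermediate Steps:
p(y, j) = 6*y
p(x(-8, -14), 38) - 1*(-16190) = 6*(-8*(-14)) - 1*(-16190) = 6*112 + 16190 = 672 + 16190 = 16862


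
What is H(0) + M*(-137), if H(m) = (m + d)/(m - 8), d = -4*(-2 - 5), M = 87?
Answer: -23845/2 ≈ -11923.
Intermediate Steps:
d = 28 (d = -4*(-7) = 28)
H(m) = (28 + m)/(-8 + m) (H(m) = (m + 28)/(m - 8) = (28 + m)/(-8 + m))
H(0) + M*(-137) = (28 + 0)/(-8 + 0) + 87*(-137) = 28/(-8) - 11919 = -⅛*28 - 11919 = -7/2 - 11919 = -23845/2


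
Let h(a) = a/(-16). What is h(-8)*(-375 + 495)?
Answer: 60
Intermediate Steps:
h(a) = -a/16 (h(a) = a*(-1/16) = -a/16)
h(-8)*(-375 + 495) = (-1/16*(-8))*(-375 + 495) = (½)*120 = 60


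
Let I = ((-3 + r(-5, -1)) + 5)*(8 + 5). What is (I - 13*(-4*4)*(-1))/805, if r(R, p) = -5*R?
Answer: 143/805 ≈ 0.17764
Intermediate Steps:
I = 351 (I = ((-3 - 5*(-5)) + 5)*(8 + 5) = ((-3 + 25) + 5)*13 = (22 + 5)*13 = 27*13 = 351)
(I - 13*(-4*4)*(-1))/805 = (351 - 13*(-4*4)*(-1))/805 = (351 - (-208)*(-1))*(1/805) = (351 - 13*16)*(1/805) = (351 - 208)*(1/805) = 143*(1/805) = 143/805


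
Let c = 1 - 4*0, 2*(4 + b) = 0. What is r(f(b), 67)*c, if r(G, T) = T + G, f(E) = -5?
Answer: 62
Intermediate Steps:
b = -4 (b = -4 + (½)*0 = -4 + 0 = -4)
r(G, T) = G + T
c = 1 (c = 1 + 0 = 1)
r(f(b), 67)*c = (-5 + 67)*1 = 62*1 = 62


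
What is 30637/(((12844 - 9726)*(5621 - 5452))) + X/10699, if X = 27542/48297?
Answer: 1218889067975/20945117728002 ≈ 0.058194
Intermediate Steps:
X = 27542/48297 (X = 27542*(1/48297) = 27542/48297 ≈ 0.57026)
30637/(((12844 - 9726)*(5621 - 5452))) + X/10699 = 30637/(((12844 - 9726)*(5621 - 5452))) + (27542/48297)/10699 = 30637/((3118*169)) + (27542/48297)*(1/10699) = 30637/526942 + 27542/516729603 = 1218889067975/20945117728002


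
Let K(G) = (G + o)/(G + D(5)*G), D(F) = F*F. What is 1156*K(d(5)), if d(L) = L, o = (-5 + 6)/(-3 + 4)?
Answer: 3468/65 ≈ 53.354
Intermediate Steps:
o = 1 (o = 1/1 = 1*1 = 1)
D(F) = F**2
K(G) = (1 + G)/(26*G) (K(G) = (G + 1)/(G + 5**2*G) = (1 + G)/(G + 25*G) = (1 + G)/((26*G)) = (1 + G)*(1/(26*G)) = (1 + G)/(26*G))
1156*K(d(5)) = 1156*((1/26)*(1 + 5)/5) = 1156*((1/26)*(1/5)*6) = 1156*(3/65) = 3468/65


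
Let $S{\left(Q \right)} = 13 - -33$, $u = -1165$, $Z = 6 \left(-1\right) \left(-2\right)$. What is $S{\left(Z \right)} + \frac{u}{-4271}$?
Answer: $\frac{197631}{4271} \approx 46.273$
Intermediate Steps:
$Z = 12$ ($Z = \left(-6\right) \left(-2\right) = 12$)
$S{\left(Q \right)} = 46$ ($S{\left(Q \right)} = 13 + 33 = 46$)
$S{\left(Z \right)} + \frac{u}{-4271} = 46 - \frac{1165}{-4271} = 46 - - \frac{1165}{4271} = 46 + \frac{1165}{4271} = \frac{197631}{4271}$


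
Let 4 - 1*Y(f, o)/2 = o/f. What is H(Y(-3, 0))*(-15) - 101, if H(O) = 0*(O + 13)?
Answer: -101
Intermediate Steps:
Y(f, o) = 8 - 2*o/f
H(O) = 0 (H(O) = 0*(13 + O) = 0)
H(Y(-3, 0))*(-15) - 101 = 0*(-15) - 101 = 0 - 101 = -101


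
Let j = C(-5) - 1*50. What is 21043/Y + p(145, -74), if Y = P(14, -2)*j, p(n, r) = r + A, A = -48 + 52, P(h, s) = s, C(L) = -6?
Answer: 13203/112 ≈ 117.88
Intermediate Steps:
j = -56 (j = -6 - 1*50 = -6 - 50 = -56)
A = 4
p(n, r) = 4 + r (p(n, r) = r + 4 = 4 + r)
Y = 112 (Y = -2*(-56) = 112)
21043/Y + p(145, -74) = 21043/112 + (4 - 74) = 21043*(1/112) - 70 = 21043/112 - 70 = 13203/112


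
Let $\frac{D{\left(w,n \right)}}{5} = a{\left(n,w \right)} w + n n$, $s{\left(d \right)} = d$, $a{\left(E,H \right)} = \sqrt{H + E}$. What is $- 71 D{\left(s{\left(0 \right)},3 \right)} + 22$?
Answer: $-3173$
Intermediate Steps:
$a{\left(E,H \right)} = \sqrt{E + H}$
$D{\left(w,n \right)} = 5 n^{2} + 5 w \sqrt{n + w}$ ($D{\left(w,n \right)} = 5 \left(\sqrt{n + w} w + n n\right) = 5 \left(w \sqrt{n + w} + n^{2}\right) = 5 \left(n^{2} + w \sqrt{n + w}\right) = 5 n^{2} + 5 w \sqrt{n + w}$)
$- 71 D{\left(s{\left(0 \right)},3 \right)} + 22 = - 71 \left(5 \cdot 3^{2} + 5 \cdot 0 \sqrt{3 + 0}\right) + 22 = - 71 \left(5 \cdot 9 + 5 \cdot 0 \sqrt{3}\right) + 22 = - 71 \left(45 + 0\right) + 22 = \left(-71\right) 45 + 22 = -3195 + 22 = -3173$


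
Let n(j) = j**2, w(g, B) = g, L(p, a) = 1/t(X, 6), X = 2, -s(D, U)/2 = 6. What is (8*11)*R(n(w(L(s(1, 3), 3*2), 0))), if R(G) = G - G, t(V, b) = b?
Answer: 0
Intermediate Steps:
s(D, U) = -12 (s(D, U) = -2*6 = -12)
L(p, a) = 1/6
R(G) = 0
(8*11)*R(n(w(L(s(1, 3), 3*2), 0))) = (8*11)*0 = 88*0 = 0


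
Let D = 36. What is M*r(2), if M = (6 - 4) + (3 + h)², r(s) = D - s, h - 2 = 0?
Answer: 918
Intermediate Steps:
h = 2 (h = 2 + 0 = 2)
r(s) = 36 - s
M = 27 (M = (6 - 4) + (3 + 2)² = 2 + 5² = 2 + 25 = 27)
M*r(2) = 27*(36 - 1*2) = 27*(36 - 2) = 27*34 = 918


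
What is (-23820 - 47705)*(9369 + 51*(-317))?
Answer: 486226950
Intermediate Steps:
(-23820 - 47705)*(9369 + 51*(-317)) = -71525*(9369 - 16167) = -71525*(-6798) = 486226950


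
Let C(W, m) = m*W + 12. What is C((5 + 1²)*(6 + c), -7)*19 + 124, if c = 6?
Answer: -9224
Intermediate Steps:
C(W, m) = 12 + W*m (C(W, m) = W*m + 12 = 12 + W*m)
C((5 + 1²)*(6 + c), -7)*19 + 124 = (12 + ((5 + 1²)*(6 + 6))*(-7))*19 + 124 = (12 + ((5 + 1)*12)*(-7))*19 + 124 = (12 + (6*12)*(-7))*19 + 124 = (12 + 72*(-7))*19 + 124 = (12 - 504)*19 + 124 = -492*19 + 124 = -9348 + 124 = -9224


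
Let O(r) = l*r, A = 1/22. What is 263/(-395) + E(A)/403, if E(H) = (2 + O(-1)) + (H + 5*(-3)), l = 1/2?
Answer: -1224339/1751035 ≈ -0.69921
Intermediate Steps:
l = ½ ≈ 0.50000
A = 1/22 ≈ 0.045455
O(r) = r/2
E(H) = -27/2 + H (E(H) = (2 + (½)*(-1)) + (H + 5*(-3)) = (2 - ½) + (H - 15) = 3/2 + (-15 + H) = -27/2 + H)
263/(-395) + E(A)/403 = 263/(-395) + (-27/2 + 1/22)/403 = 263*(-1/395) - 148/11*1/403 = -263/395 - 148/4433 = -1224339/1751035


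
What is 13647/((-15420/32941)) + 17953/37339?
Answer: -5595104933031/191922460 ≈ -29153.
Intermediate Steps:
13647/((-15420/32941)) + 17953/37339 = 13647/((-15420*1/32941)) + 17953*(1/37339) = 13647/(-15420/32941) + 17953/37339 = 13647*(-32941/15420) + 17953/37339 = -149848609/5140 + 17953/37339 = -5595104933031/191922460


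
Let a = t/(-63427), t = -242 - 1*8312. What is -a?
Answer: -94/697 ≈ -0.13486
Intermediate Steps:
t = -8554 (t = -242 - 8312 = -8554)
a = 94/697 (a = -8554/(-63427) = -8554*(-1/63427) = 94/697 ≈ 0.13486)
-a = -1*94/697 = -94/697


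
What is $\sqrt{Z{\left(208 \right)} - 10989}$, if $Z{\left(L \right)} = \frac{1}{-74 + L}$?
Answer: $\frac{5 i \sqrt{7892734}}{134} \approx 104.83 i$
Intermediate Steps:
$\sqrt{Z{\left(208 \right)} - 10989} = \sqrt{\frac{1}{-74 + 208} - 10989} = \sqrt{\frac{1}{134} - 10989} = \sqrt{- \frac{1472525}{134}} = \frac{5 i \sqrt{7892734}}{134}$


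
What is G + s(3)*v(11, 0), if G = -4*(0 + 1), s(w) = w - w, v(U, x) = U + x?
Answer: -4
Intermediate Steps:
s(w) = 0
G = -4 (G = -4*1 = -4)
G + s(3)*v(11, 0) = -4 + 0*(11 + 0) = -4 + 0*11 = -4 + 0 = -4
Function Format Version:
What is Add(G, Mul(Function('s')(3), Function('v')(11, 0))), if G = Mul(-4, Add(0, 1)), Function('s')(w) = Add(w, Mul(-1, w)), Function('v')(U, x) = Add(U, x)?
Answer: -4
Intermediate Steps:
Function('s')(w) = 0
G = -4 (G = Mul(-4, 1) = -4)
Add(G, Mul(Function('s')(3), Function('v')(11, 0))) = Add(-4, Mul(0, Add(11, 0))) = Add(-4, Mul(0, 11)) = Add(-4, 0) = -4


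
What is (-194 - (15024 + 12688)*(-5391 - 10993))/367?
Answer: 454033214/367 ≈ 1.2371e+6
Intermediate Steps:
(-194 - (15024 + 12688)*(-5391 - 10993))/367 = (-194 - 27712*(-16384))*(1/367) = (-194 - 1*(-454033408))*(1/367) = (-194 + 454033408)*(1/367) = 454033214*(1/367) = 454033214/367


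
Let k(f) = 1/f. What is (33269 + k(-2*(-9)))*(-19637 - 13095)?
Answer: -9800664538/9 ≈ -1.0890e+9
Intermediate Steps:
(33269 + k(-2*(-9)))*(-19637 - 13095) = (33269 + 1/(-2*(-9)))*(-19637 - 13095) = (33269 + 1/18)*(-32732) = (598843/18)*(-32732) = -9800664538/9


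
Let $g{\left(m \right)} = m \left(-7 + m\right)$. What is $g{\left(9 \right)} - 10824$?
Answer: $-10806$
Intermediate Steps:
$g{\left(9 \right)} - 10824 = 9 \left(-7 + 9\right) - 10824 = 9 \cdot 2 - 10824 = 18 - 10824 = -10806$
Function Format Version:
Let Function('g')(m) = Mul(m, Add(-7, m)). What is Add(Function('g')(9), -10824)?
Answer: -10806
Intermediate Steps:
Add(Function('g')(9), -10824) = Add(Mul(9, Add(-7, 9)), -10824) = Add(Mul(9, 2), -10824) = Add(18, -10824) = -10806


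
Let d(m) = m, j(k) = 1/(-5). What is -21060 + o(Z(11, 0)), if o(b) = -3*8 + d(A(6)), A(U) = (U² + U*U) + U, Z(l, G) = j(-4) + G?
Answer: -21006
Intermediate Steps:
j(k) = -⅕
Z(l, G) = -⅕ + G
A(U) = U + 2*U² (A(U) = (U² + U²) + U = 2*U² + U = U + 2*U²)
o(b) = 54 (o(b) = -3*8 + 6*(1 + 2*6) = -24 + 6*(1 + 12) = -24 + 6*13 = -24 + 78 = 54)
-21060 + o(Z(11, 0)) = -21060 + 54 = -21006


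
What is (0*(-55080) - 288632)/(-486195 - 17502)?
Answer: 288632/503697 ≈ 0.57303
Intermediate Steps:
(0*(-55080) - 288632)/(-486195 - 17502) = (0 - 288632)/(-503697) = -288632*(-1/503697) = 288632/503697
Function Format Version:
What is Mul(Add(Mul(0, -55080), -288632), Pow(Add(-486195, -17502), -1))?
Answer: Rational(288632, 503697) ≈ 0.57303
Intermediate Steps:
Mul(Add(Mul(0, -55080), -288632), Pow(Add(-486195, -17502), -1)) = Mul(Add(0, -288632), Pow(-503697, -1)) = Mul(-288632, Rational(-1, 503697)) = Rational(288632, 503697)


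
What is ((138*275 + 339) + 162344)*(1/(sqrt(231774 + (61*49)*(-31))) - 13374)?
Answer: -2683265742 + 200633*sqrt(139115)/139115 ≈ -2.6833e+9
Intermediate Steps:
((138*275 + 339) + 162344)*(1/(sqrt(231774 + (61*49)*(-31))) - 13374) = ((37950 + 339) + 162344)*(1/(sqrt(231774 + 2989*(-31))) - 13374) = (38289 + 162344)*(1/(sqrt(231774 - 92659)) - 13374) = 200633*(1/(sqrt(139115)) - 13374) = 200633*(sqrt(139115)/139115 - 13374) = 200633*(-13374 + sqrt(139115)/139115) = -2683265742 + 200633*sqrt(139115)/139115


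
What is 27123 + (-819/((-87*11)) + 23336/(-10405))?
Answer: 90021922366/3319195 ≈ 27122.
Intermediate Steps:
27123 + (-819/((-87*11)) + 23336/(-10405)) = 27123 + (-819/(-957) + 23336*(-1/10405)) = 27123 + (-819*(-1/957) - 23336/10405) = 27123 + (273/319 - 23336/10405) = 27123 - 4603619/3319195 = 90021922366/3319195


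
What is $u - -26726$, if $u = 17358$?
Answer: $44084$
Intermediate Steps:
$u - -26726 = 17358 - -26726 = 17358 + 26726 = 44084$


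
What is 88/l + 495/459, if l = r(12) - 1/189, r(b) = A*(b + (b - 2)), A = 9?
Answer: 2906387/1908471 ≈ 1.5229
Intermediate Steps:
r(b) = -18 + 18*b (r(b) = 9*(b + (b - 2)) = 9*(b + (-2 + b)) = 9*(-2 + 2*b) = -18 + 18*b)
l = 37421/189 (l = (-18 + 18*12) - 1/189 = (-18 + 216) - 1*1/189 = 198 - 1/189 = 37421/189 ≈ 197.99)
88/l + 495/459 = 88/(37421/189) + 495/459 = 88*(189/37421) + 495*(1/459) = 16632/37421 + 55/51 = 2906387/1908471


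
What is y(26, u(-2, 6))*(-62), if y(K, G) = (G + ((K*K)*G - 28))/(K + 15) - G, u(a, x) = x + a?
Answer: -155992/41 ≈ -3804.7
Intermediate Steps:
u(a, x) = a + x
y(K, G) = -G + (-28 + G + G*K**2)/(15 + K) (y(K, G) = (G + (K**2*G - 28))/(15 + K) - G = (G + (G*K**2 - 28))/(15 + K) - G = (G + (-28 + G*K**2))/(15 + K) - G = (-28 + G + G*K**2)/(15 + K) - G = -G + (-28 + G + G*K**2)/(15 + K))
y(26, u(-2, 6))*(-62) = ((-28 - 14*(-2 + 6) + (-2 + 6)*26**2 - 1*(-2 + 6)*26)/(15 + 26))*(-62) = ((-28 - 14*4 + 4*676 - 1*4*26)/41)*(-62) = ((-28 - 56 + 2704 - 104)/41)*(-62) = ((1/41)*2516)*(-62) = (2516/41)*(-62) = -155992/41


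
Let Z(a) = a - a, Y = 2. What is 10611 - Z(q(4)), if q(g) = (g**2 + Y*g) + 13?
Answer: 10611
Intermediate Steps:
q(g) = 13 + g**2 + 2*g (q(g) = (g**2 + 2*g) + 13 = 13 + g**2 + 2*g)
Z(a) = 0
10611 - Z(q(4)) = 10611 - 1*0 = 10611 + 0 = 10611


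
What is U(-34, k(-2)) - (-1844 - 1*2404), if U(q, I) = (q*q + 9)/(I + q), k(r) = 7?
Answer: 113531/27 ≈ 4204.9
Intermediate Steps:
U(q, I) = (9 + q²)/(I + q) (U(q, I) = (q² + 9)/(I + q) = (9 + q²)/(I + q))
U(-34, k(-2)) - (-1844 - 1*2404) = (9 + (-34)²)/(7 - 34) - (-1844 - 1*2404) = (9 + 1156)/(-27) - (-1844 - 2404) = -1/27*1165 - 1*(-4248) = -1165/27 + 4248 = 113531/27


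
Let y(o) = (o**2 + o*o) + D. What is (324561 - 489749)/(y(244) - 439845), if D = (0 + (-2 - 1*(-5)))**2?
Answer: 41297/80191 ≈ 0.51498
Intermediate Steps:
D = 9 (D = (0 + (-2 + 5))**2 = (0 + 3)**2 = 3**2 = 9)
y(o) = 9 + 2*o**2 (y(o) = (o**2 + o*o) + 9 = (o**2 + o**2) + 9 = 2*o**2 + 9 = 9 + 2*o**2)
(324561 - 489749)/(y(244) - 439845) = (324561 - 489749)/((9 + 2*244**2) - 439845) = -165188/((9 + 2*59536) - 439845) = -165188/((9 + 119072) - 439845) = -165188/(119081 - 439845) = -165188/(-320764) = -165188*(-1/320764) = 41297/80191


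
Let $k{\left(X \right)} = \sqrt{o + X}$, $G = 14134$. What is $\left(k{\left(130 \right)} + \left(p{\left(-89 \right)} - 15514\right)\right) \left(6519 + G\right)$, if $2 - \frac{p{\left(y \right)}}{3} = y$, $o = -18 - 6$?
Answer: $-314772373 + 20653 \sqrt{106} \approx -3.1456 \cdot 10^{8}$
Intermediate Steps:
$o = -24$
$p{\left(y \right)} = 6 - 3 y$
$k{\left(X \right)} = \sqrt{-24 + X}$
$\left(k{\left(130 \right)} + \left(p{\left(-89 \right)} - 15514\right)\right) \left(6519 + G\right) = \left(\sqrt{-24 + 130} + \left(\left(6 - -267\right) - 15514\right)\right) \left(6519 + 14134\right) = \left(\sqrt{106} + \left(\left(6 + 267\right) - 15514\right)\right) 20653 = \left(\sqrt{106} + \left(273 - 15514\right)\right) 20653 = \left(\sqrt{106} - 15241\right) 20653 = \left(-15241 + \sqrt{106}\right) 20653 = -314772373 + 20653 \sqrt{106}$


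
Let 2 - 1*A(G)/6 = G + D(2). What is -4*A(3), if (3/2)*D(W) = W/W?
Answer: 40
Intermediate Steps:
D(W) = ⅔ (D(W) = 2*(W/W)/3 = (⅔)*1 = ⅔)
A(G) = 8 - 6*G (A(G) = 12 - 6*(G + ⅔) = 12 - 6*(⅔ + G) = 12 + (-4 - 6*G) = 8 - 6*G)
-4*A(3) = -4*(8 - 6*3) = -4*(8 - 18) = -4*(-10) = 40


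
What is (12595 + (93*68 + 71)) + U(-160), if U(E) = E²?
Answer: 44590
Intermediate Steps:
(12595 + (93*68 + 71)) + U(-160) = (12595 + (93*68 + 71)) + (-160)² = (12595 + (6324 + 71)) + 25600 = (12595 + 6395) + 25600 = 18990 + 25600 = 44590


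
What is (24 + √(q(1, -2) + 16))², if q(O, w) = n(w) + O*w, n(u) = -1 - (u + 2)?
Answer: (24 + √13)² ≈ 762.07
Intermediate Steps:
n(u) = -3 - u (n(u) = -1 - (2 + u) = -1 + (-2 - u) = -3 - u)
q(O, w) = -3 - w + O*w (q(O, w) = (-3 - w) + O*w = -3 - w + O*w)
(24 + √(q(1, -2) + 16))² = (24 + √((-3 - 1*(-2) + 1*(-2)) + 16))² = (24 + √((-3 + 2 - 2) + 16))² = (24 + √(-3 + 16))² = (24 + √13)²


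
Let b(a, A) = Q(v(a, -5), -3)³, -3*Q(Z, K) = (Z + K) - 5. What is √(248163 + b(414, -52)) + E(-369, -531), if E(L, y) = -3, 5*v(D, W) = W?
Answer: -3 + √248190 ≈ 495.19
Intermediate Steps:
v(D, W) = W/5
Q(Z, K) = 5/3 - K/3 - Z/3 (Q(Z, K) = -((Z + K) - 5)/3 = -((K + Z) - 5)/3 = -(-5 + K + Z)/3 = 5/3 - K/3 - Z/3)
b(a, A) = 27 (b(a, A) = (5/3 - ⅓*(-3) - (-5)/15)³ = (5/3 + 1 - ⅓*(-1))³ = (5/3 + 1 + ⅓)³ = 3³ = 27)
√(248163 + b(414, -52)) + E(-369, -531) = √(248163 + 27) - 3 = √248190 - 3 = -3 + √248190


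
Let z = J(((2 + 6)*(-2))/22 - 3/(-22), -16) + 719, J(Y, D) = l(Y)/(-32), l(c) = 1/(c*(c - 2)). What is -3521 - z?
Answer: -25134599/5928 ≈ -4240.0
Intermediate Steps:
l(c) = 1/(c*(-2 + c))
J(Y, D) = -1/(32*Y*(-2 + Y)) (J(Y, D) = (1/(Y*(-2 + Y)))/(-32) = (1/(Y*(-2 + Y)))*(-1/32) = -1/(32*Y*(-2 + Y)))
z = 4262111/5928 (z = -1/(32*(((2 + 6)*(-2))/22 - 3/(-22))*(-2 + (((2 + 6)*(-2))/22 - 3/(-22)))) + 719 = -1/(32*((8*(-2))*(1/22) - 3*(-1/22))*(-2 + ((8*(-2))*(1/22) - 3*(-1/22)))) + 719 = -1/(32*(-16*1/22 + 3/22)*(-2 + (-16*1/22 + 3/22))) + 719 = -1/(32*(-8/11 + 3/22)*(-2 + (-8/11 + 3/22))) + 719 = -1/(32*(-13/22)*(-2 - 13/22)) + 719 = -1/32*(-22/13)/(-57/22) + 719 = -1/32*(-22/13)*(-22/57) + 719 = -121/5928 + 719 = 4262111/5928 ≈ 718.98)
-3521 - z = -3521 - 1*4262111/5928 = -3521 - 4262111/5928 = -25134599/5928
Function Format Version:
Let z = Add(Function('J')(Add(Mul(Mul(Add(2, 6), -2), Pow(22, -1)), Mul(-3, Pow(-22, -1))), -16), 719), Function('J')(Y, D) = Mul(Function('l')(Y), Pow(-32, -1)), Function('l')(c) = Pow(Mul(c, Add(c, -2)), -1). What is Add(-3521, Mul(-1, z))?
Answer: Rational(-25134599, 5928) ≈ -4240.0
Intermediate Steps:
Function('l')(c) = Mul(Pow(c, -1), Pow(Add(-2, c), -1)) (Function('l')(c) = Pow(Mul(c, Add(-2, c)), -1) = Mul(Pow(c, -1), Pow(Add(-2, c), -1)))
Function('J')(Y, D) = Mul(Rational(-1, 32), Pow(Y, -1), Pow(Add(-2, Y), -1)) (Function('J')(Y, D) = Mul(Mul(Pow(Y, -1), Pow(Add(-2, Y), -1)), Pow(-32, -1)) = Mul(Mul(Pow(Y, -1), Pow(Add(-2, Y), -1)), Rational(-1, 32)) = Mul(Rational(-1, 32), Pow(Y, -1), Pow(Add(-2, Y), -1)))
z = Rational(4262111, 5928) (z = Add(Mul(Rational(-1, 32), Pow(Add(Mul(Mul(Add(2, 6), -2), Pow(22, -1)), Mul(-3, Pow(-22, -1))), -1), Pow(Add(-2, Add(Mul(Mul(Add(2, 6), -2), Pow(22, -1)), Mul(-3, Pow(-22, -1)))), -1)), 719) = Add(Mul(Rational(-1, 32), Pow(Add(Mul(Mul(8, -2), Rational(1, 22)), Mul(-3, Rational(-1, 22))), -1), Pow(Add(-2, Add(Mul(Mul(8, -2), Rational(1, 22)), Mul(-3, Rational(-1, 22)))), -1)), 719) = Add(Mul(Rational(-1, 32), Pow(Add(Mul(-16, Rational(1, 22)), Rational(3, 22)), -1), Pow(Add(-2, Add(Mul(-16, Rational(1, 22)), Rational(3, 22))), -1)), 719) = Add(Mul(Rational(-1, 32), Pow(Add(Rational(-8, 11), Rational(3, 22)), -1), Pow(Add(-2, Add(Rational(-8, 11), Rational(3, 22))), -1)), 719) = Add(Mul(Rational(-1, 32), Pow(Rational(-13, 22), -1), Pow(Add(-2, Rational(-13, 22)), -1)), 719) = Add(Mul(Rational(-1, 32), Rational(-22, 13), Pow(Rational(-57, 22), -1)), 719) = Add(Mul(Rational(-1, 32), Rational(-22, 13), Rational(-22, 57)), 719) = Add(Rational(-121, 5928), 719) = Rational(4262111, 5928) ≈ 718.98)
Add(-3521, Mul(-1, z)) = Add(-3521, Mul(-1, Rational(4262111, 5928))) = Add(-3521, Rational(-4262111, 5928)) = Rational(-25134599, 5928)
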